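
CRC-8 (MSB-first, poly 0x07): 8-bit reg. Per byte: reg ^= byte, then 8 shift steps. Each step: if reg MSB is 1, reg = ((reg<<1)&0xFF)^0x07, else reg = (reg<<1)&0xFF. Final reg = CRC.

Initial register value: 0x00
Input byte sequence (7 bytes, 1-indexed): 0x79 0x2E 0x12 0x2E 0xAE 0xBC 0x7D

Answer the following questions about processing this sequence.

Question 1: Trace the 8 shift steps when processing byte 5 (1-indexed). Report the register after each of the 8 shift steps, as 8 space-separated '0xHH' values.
Answer: 0xC3 0x81 0x05 0x0A 0x14 0x28 0x50 0xA0

Derivation:
After byte 1 (0x79): reg=0x68
After byte 2 (0x2E): reg=0xD5
After byte 3 (0x12): reg=0x5B
After byte 4 (0x2E): reg=0x4C
Register before byte 5: 0x4C
After XOR with byte 0xAE: 0xE2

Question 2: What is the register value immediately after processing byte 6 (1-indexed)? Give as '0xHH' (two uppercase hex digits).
After byte 1 (0x79): reg=0x68
After byte 2 (0x2E): reg=0xD5
After byte 3 (0x12): reg=0x5B
After byte 4 (0x2E): reg=0x4C
After byte 5 (0xAE): reg=0xA0
After byte 6 (0xBC): reg=0x54

Answer: 0x54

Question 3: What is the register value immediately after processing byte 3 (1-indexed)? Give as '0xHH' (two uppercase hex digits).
After byte 1 (0x79): reg=0x68
After byte 2 (0x2E): reg=0xD5
After byte 3 (0x12): reg=0x5B

Answer: 0x5B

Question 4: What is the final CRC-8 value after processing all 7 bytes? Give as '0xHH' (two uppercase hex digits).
Answer: 0xDF

Derivation:
After byte 1 (0x79): reg=0x68
After byte 2 (0x2E): reg=0xD5
After byte 3 (0x12): reg=0x5B
After byte 4 (0x2E): reg=0x4C
After byte 5 (0xAE): reg=0xA0
After byte 6 (0xBC): reg=0x54
After byte 7 (0x7D): reg=0xDF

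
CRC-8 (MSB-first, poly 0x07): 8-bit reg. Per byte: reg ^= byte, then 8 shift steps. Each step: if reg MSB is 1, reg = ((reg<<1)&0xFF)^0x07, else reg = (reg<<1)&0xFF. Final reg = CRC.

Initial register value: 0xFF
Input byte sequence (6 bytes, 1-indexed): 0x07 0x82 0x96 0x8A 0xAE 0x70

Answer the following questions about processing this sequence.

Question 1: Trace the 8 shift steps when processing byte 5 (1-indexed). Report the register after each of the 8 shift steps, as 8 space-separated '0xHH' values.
After byte 1 (0x07): reg=0xE6
After byte 2 (0x82): reg=0x3B
After byte 3 (0x96): reg=0x4A
After byte 4 (0x8A): reg=0x4E
Register before byte 5: 0x4E
After XOR with byte 0xAE: 0xE0

Answer: 0xC7 0x89 0x15 0x2A 0x54 0xA8 0x57 0xAE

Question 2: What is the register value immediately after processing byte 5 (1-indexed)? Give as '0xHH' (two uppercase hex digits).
Answer: 0xAE

Derivation:
After byte 1 (0x07): reg=0xE6
After byte 2 (0x82): reg=0x3B
After byte 3 (0x96): reg=0x4A
After byte 4 (0x8A): reg=0x4E
After byte 5 (0xAE): reg=0xAE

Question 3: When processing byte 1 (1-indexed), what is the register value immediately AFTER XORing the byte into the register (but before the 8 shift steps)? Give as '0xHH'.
Answer: 0xF8

Derivation:
Register before byte 1: 0xFF
Byte 1: 0x07
0xFF XOR 0x07 = 0xF8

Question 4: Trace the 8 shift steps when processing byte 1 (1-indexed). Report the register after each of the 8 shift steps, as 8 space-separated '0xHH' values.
Answer: 0xF7 0xE9 0xD5 0xAD 0x5D 0xBA 0x73 0xE6

Derivation:
Register before byte 1: 0xFF
After XOR with byte 0x07: 0xF8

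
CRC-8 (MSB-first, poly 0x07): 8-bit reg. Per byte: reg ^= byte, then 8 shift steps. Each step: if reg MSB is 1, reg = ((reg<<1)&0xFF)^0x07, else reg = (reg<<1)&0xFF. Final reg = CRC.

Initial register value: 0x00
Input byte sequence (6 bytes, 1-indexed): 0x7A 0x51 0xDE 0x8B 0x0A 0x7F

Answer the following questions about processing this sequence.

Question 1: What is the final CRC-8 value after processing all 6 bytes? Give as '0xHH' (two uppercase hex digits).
Answer: 0x40

Derivation:
After byte 1 (0x7A): reg=0x61
After byte 2 (0x51): reg=0x90
After byte 3 (0xDE): reg=0xED
After byte 4 (0x8B): reg=0x35
After byte 5 (0x0A): reg=0xBD
After byte 6 (0x7F): reg=0x40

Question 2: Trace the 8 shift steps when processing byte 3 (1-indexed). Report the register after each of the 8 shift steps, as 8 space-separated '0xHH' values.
After byte 1 (0x7A): reg=0x61
After byte 2 (0x51): reg=0x90
Register before byte 3: 0x90
After XOR with byte 0xDE: 0x4E

Answer: 0x9C 0x3F 0x7E 0xFC 0xFF 0xF9 0xF5 0xED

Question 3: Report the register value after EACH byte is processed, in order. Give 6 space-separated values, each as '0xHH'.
0x61 0x90 0xED 0x35 0xBD 0x40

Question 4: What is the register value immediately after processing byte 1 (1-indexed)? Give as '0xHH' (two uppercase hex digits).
After byte 1 (0x7A): reg=0x61

Answer: 0x61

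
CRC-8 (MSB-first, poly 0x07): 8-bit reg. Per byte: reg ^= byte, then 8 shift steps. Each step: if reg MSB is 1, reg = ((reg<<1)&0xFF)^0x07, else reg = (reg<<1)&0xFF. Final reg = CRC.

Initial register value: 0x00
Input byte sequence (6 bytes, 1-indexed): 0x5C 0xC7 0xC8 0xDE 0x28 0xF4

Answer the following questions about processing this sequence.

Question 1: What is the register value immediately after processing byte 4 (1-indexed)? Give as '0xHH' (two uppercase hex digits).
Answer: 0xDE

Derivation:
After byte 1 (0x5C): reg=0x93
After byte 2 (0xC7): reg=0xAB
After byte 3 (0xC8): reg=0x2E
After byte 4 (0xDE): reg=0xDE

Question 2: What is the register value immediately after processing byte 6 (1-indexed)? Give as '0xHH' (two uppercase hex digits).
After byte 1 (0x5C): reg=0x93
After byte 2 (0xC7): reg=0xAB
After byte 3 (0xC8): reg=0x2E
After byte 4 (0xDE): reg=0xDE
After byte 5 (0x28): reg=0xCC
After byte 6 (0xF4): reg=0xA8

Answer: 0xA8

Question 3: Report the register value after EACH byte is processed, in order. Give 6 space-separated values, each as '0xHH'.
0x93 0xAB 0x2E 0xDE 0xCC 0xA8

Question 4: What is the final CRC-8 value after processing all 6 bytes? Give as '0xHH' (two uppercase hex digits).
Answer: 0xA8

Derivation:
After byte 1 (0x5C): reg=0x93
After byte 2 (0xC7): reg=0xAB
After byte 3 (0xC8): reg=0x2E
After byte 4 (0xDE): reg=0xDE
After byte 5 (0x28): reg=0xCC
After byte 6 (0xF4): reg=0xA8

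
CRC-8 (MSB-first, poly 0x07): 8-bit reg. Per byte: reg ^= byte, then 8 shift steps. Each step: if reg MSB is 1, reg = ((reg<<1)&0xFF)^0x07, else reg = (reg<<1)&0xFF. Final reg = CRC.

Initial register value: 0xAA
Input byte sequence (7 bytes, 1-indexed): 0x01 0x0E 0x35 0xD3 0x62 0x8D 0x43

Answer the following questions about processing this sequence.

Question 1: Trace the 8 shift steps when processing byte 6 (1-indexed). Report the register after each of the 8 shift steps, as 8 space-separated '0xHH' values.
Answer: 0x17 0x2E 0x5C 0xB8 0x77 0xEE 0xDB 0xB1

Derivation:
After byte 1 (0x01): reg=0x58
After byte 2 (0x0E): reg=0xA5
After byte 3 (0x35): reg=0xF9
After byte 4 (0xD3): reg=0xD6
After byte 5 (0x62): reg=0x05
Register before byte 6: 0x05
After XOR with byte 0x8D: 0x88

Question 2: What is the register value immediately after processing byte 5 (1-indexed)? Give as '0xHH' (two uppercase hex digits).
Answer: 0x05

Derivation:
After byte 1 (0x01): reg=0x58
After byte 2 (0x0E): reg=0xA5
After byte 3 (0x35): reg=0xF9
After byte 4 (0xD3): reg=0xD6
After byte 5 (0x62): reg=0x05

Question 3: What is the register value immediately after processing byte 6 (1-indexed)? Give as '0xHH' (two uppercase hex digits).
After byte 1 (0x01): reg=0x58
After byte 2 (0x0E): reg=0xA5
After byte 3 (0x35): reg=0xF9
After byte 4 (0xD3): reg=0xD6
After byte 5 (0x62): reg=0x05
After byte 6 (0x8D): reg=0xB1

Answer: 0xB1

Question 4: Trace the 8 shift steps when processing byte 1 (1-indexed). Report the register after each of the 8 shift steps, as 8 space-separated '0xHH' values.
Register before byte 1: 0xAA
After XOR with byte 0x01: 0xAB

Answer: 0x51 0xA2 0x43 0x86 0x0B 0x16 0x2C 0x58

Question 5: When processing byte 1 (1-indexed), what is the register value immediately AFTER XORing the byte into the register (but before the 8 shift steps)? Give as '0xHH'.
Register before byte 1: 0xAA
Byte 1: 0x01
0xAA XOR 0x01 = 0xAB

Answer: 0xAB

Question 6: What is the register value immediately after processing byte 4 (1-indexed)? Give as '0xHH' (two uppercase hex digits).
Answer: 0xD6

Derivation:
After byte 1 (0x01): reg=0x58
After byte 2 (0x0E): reg=0xA5
After byte 3 (0x35): reg=0xF9
After byte 4 (0xD3): reg=0xD6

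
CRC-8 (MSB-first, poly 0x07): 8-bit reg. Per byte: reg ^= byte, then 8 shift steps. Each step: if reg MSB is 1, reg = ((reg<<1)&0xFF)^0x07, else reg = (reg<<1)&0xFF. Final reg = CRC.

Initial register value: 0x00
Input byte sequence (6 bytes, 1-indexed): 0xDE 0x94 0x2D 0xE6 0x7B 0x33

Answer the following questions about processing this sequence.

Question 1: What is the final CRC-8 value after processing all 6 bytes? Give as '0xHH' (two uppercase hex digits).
Answer: 0xB8

Derivation:
After byte 1 (0xDE): reg=0x14
After byte 2 (0x94): reg=0x89
After byte 3 (0x2D): reg=0x75
After byte 4 (0xE6): reg=0xF0
After byte 5 (0x7B): reg=0xB8
After byte 6 (0x33): reg=0xB8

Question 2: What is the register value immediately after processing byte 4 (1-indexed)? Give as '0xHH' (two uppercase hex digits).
Answer: 0xF0

Derivation:
After byte 1 (0xDE): reg=0x14
After byte 2 (0x94): reg=0x89
After byte 3 (0x2D): reg=0x75
After byte 4 (0xE6): reg=0xF0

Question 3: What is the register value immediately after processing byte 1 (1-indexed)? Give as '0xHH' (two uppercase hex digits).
After byte 1 (0xDE): reg=0x14

Answer: 0x14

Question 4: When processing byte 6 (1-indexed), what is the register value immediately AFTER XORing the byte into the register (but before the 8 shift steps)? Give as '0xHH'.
Answer: 0x8B

Derivation:
Register before byte 6: 0xB8
Byte 6: 0x33
0xB8 XOR 0x33 = 0x8B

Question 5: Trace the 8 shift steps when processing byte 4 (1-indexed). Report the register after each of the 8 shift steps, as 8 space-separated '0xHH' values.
After byte 1 (0xDE): reg=0x14
After byte 2 (0x94): reg=0x89
After byte 3 (0x2D): reg=0x75
Register before byte 4: 0x75
After XOR with byte 0xE6: 0x93

Answer: 0x21 0x42 0x84 0x0F 0x1E 0x3C 0x78 0xF0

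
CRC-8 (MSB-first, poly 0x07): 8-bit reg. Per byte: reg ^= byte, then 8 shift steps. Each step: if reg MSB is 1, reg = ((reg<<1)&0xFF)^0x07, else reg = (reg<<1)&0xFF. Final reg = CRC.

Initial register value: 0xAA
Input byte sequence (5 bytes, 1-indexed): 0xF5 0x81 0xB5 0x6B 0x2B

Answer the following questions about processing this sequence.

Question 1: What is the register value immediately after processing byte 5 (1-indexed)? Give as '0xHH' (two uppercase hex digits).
Answer: 0x74

Derivation:
After byte 1 (0xF5): reg=0x9A
After byte 2 (0x81): reg=0x41
After byte 3 (0xB5): reg=0xC2
After byte 4 (0x6B): reg=0x56
After byte 5 (0x2B): reg=0x74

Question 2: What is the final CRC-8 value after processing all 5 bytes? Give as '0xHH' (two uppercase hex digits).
After byte 1 (0xF5): reg=0x9A
After byte 2 (0x81): reg=0x41
After byte 3 (0xB5): reg=0xC2
After byte 4 (0x6B): reg=0x56
After byte 5 (0x2B): reg=0x74

Answer: 0x74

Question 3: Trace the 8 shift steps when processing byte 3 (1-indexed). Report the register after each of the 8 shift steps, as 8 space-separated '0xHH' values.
Answer: 0xEF 0xD9 0xB5 0x6D 0xDA 0xB3 0x61 0xC2

Derivation:
After byte 1 (0xF5): reg=0x9A
After byte 2 (0x81): reg=0x41
Register before byte 3: 0x41
After XOR with byte 0xB5: 0xF4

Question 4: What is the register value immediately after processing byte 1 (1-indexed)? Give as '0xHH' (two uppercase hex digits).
Answer: 0x9A

Derivation:
After byte 1 (0xF5): reg=0x9A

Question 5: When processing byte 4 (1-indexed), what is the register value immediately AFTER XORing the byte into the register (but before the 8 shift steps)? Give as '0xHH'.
Answer: 0xA9

Derivation:
Register before byte 4: 0xC2
Byte 4: 0x6B
0xC2 XOR 0x6B = 0xA9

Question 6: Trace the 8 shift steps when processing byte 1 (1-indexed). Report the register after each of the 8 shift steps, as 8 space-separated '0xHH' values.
Answer: 0xBE 0x7B 0xF6 0xEB 0xD1 0xA5 0x4D 0x9A

Derivation:
Register before byte 1: 0xAA
After XOR with byte 0xF5: 0x5F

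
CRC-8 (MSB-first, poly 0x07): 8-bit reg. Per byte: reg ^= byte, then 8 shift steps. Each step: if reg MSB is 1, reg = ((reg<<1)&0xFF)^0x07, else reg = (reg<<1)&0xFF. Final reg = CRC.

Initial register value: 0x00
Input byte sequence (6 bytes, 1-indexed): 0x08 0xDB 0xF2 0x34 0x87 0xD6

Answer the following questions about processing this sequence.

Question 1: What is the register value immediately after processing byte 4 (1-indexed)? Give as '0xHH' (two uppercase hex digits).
Answer: 0xC1

Derivation:
After byte 1 (0x08): reg=0x38
After byte 2 (0xDB): reg=0xA7
After byte 3 (0xF2): reg=0xAC
After byte 4 (0x34): reg=0xC1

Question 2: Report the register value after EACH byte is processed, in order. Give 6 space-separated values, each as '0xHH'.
0x38 0xA7 0xAC 0xC1 0xD5 0x09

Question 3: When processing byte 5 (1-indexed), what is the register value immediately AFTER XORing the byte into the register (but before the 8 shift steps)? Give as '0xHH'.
Register before byte 5: 0xC1
Byte 5: 0x87
0xC1 XOR 0x87 = 0x46

Answer: 0x46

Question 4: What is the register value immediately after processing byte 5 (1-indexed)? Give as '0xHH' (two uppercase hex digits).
After byte 1 (0x08): reg=0x38
After byte 2 (0xDB): reg=0xA7
After byte 3 (0xF2): reg=0xAC
After byte 4 (0x34): reg=0xC1
After byte 5 (0x87): reg=0xD5

Answer: 0xD5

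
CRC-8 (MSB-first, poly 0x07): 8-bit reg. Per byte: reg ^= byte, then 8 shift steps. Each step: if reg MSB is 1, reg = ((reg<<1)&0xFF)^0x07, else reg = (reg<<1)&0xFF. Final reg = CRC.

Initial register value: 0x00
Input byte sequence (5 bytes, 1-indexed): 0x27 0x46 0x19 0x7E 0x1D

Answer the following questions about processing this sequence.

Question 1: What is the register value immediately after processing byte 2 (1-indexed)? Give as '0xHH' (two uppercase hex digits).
Answer: 0x10

Derivation:
After byte 1 (0x27): reg=0xF5
After byte 2 (0x46): reg=0x10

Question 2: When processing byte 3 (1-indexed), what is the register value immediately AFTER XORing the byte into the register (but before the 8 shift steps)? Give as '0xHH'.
Answer: 0x09

Derivation:
Register before byte 3: 0x10
Byte 3: 0x19
0x10 XOR 0x19 = 0x09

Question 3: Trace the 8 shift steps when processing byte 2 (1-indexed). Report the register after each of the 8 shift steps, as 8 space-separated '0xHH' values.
After byte 1 (0x27): reg=0xF5
Register before byte 2: 0xF5
After XOR with byte 0x46: 0xB3

Answer: 0x61 0xC2 0x83 0x01 0x02 0x04 0x08 0x10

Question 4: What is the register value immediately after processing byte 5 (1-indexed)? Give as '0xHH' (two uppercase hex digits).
After byte 1 (0x27): reg=0xF5
After byte 2 (0x46): reg=0x10
After byte 3 (0x19): reg=0x3F
After byte 4 (0x7E): reg=0xC0
After byte 5 (0x1D): reg=0x1D

Answer: 0x1D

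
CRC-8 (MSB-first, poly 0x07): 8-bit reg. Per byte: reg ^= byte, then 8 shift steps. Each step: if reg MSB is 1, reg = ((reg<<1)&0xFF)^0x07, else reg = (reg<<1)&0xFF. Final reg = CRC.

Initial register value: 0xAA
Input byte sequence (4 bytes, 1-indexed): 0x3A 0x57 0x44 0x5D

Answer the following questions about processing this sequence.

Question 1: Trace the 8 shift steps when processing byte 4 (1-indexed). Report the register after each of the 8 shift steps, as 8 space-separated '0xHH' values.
Answer: 0x90 0x27 0x4E 0x9C 0x3F 0x7E 0xFC 0xFF

Derivation:
After byte 1 (0x3A): reg=0xF9
After byte 2 (0x57): reg=0x43
After byte 3 (0x44): reg=0x15
Register before byte 4: 0x15
After XOR with byte 0x5D: 0x48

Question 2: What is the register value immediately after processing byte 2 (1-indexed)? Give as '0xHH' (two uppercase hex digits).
Answer: 0x43

Derivation:
After byte 1 (0x3A): reg=0xF9
After byte 2 (0x57): reg=0x43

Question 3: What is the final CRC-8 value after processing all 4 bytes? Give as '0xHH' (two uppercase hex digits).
After byte 1 (0x3A): reg=0xF9
After byte 2 (0x57): reg=0x43
After byte 3 (0x44): reg=0x15
After byte 4 (0x5D): reg=0xFF

Answer: 0xFF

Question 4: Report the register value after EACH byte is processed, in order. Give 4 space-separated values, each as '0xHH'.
0xF9 0x43 0x15 0xFF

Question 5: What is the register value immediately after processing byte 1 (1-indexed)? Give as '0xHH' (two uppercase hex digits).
After byte 1 (0x3A): reg=0xF9

Answer: 0xF9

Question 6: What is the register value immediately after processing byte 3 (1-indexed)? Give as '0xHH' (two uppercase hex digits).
Answer: 0x15

Derivation:
After byte 1 (0x3A): reg=0xF9
After byte 2 (0x57): reg=0x43
After byte 3 (0x44): reg=0x15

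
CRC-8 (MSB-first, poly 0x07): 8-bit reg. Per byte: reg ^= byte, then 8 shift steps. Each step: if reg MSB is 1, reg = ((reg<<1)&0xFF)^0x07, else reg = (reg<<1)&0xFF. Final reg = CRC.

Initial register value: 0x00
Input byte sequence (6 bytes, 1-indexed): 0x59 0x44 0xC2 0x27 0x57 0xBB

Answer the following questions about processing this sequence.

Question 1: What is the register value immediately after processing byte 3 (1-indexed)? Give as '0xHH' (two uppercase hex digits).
After byte 1 (0x59): reg=0x88
After byte 2 (0x44): reg=0x6A
After byte 3 (0xC2): reg=0x51

Answer: 0x51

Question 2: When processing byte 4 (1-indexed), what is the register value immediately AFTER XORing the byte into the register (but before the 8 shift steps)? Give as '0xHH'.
Answer: 0x76

Derivation:
Register before byte 4: 0x51
Byte 4: 0x27
0x51 XOR 0x27 = 0x76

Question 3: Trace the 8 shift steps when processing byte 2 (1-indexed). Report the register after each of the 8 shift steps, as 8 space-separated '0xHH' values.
After byte 1 (0x59): reg=0x88
Register before byte 2: 0x88
After XOR with byte 0x44: 0xCC

Answer: 0x9F 0x39 0x72 0xE4 0xCF 0x99 0x35 0x6A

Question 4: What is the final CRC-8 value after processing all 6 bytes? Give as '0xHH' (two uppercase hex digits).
After byte 1 (0x59): reg=0x88
After byte 2 (0x44): reg=0x6A
After byte 3 (0xC2): reg=0x51
After byte 4 (0x27): reg=0x45
After byte 5 (0x57): reg=0x7E
After byte 6 (0xBB): reg=0x55

Answer: 0x55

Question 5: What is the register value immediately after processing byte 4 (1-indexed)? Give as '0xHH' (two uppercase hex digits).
Answer: 0x45

Derivation:
After byte 1 (0x59): reg=0x88
After byte 2 (0x44): reg=0x6A
After byte 3 (0xC2): reg=0x51
After byte 4 (0x27): reg=0x45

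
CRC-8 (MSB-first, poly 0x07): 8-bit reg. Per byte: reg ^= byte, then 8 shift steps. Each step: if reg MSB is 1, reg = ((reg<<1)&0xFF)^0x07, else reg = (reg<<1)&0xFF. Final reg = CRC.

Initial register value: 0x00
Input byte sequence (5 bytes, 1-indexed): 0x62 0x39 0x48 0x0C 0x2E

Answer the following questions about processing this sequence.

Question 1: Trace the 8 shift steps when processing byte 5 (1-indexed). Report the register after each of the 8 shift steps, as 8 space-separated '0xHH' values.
Answer: 0xB6 0x6B 0xD6 0xAB 0x51 0xA2 0x43 0x86

Derivation:
After byte 1 (0x62): reg=0x29
After byte 2 (0x39): reg=0x70
After byte 3 (0x48): reg=0xA8
After byte 4 (0x0C): reg=0x75
Register before byte 5: 0x75
After XOR with byte 0x2E: 0x5B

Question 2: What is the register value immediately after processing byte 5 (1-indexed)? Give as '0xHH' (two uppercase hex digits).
Answer: 0x86

Derivation:
After byte 1 (0x62): reg=0x29
After byte 2 (0x39): reg=0x70
After byte 3 (0x48): reg=0xA8
After byte 4 (0x0C): reg=0x75
After byte 5 (0x2E): reg=0x86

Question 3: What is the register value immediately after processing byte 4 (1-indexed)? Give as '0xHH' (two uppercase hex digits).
Answer: 0x75

Derivation:
After byte 1 (0x62): reg=0x29
After byte 2 (0x39): reg=0x70
After byte 3 (0x48): reg=0xA8
After byte 4 (0x0C): reg=0x75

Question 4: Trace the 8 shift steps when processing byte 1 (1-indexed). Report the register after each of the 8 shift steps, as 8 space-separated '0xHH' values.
Answer: 0xC4 0x8F 0x19 0x32 0x64 0xC8 0x97 0x29

Derivation:
Register before byte 1: 0x00
After XOR with byte 0x62: 0x62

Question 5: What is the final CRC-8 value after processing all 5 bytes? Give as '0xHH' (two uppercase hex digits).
After byte 1 (0x62): reg=0x29
After byte 2 (0x39): reg=0x70
After byte 3 (0x48): reg=0xA8
After byte 4 (0x0C): reg=0x75
After byte 5 (0x2E): reg=0x86

Answer: 0x86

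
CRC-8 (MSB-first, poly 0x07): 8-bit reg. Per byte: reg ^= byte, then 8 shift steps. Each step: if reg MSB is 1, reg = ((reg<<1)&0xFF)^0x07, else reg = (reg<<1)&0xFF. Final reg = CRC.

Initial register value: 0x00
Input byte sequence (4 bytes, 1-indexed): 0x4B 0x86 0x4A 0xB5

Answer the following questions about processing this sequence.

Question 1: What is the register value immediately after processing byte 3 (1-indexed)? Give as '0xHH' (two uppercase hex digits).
Answer: 0x53

Derivation:
After byte 1 (0x4B): reg=0xF6
After byte 2 (0x86): reg=0x57
After byte 3 (0x4A): reg=0x53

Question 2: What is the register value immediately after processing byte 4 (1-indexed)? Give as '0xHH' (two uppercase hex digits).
Answer: 0xBC

Derivation:
After byte 1 (0x4B): reg=0xF6
After byte 2 (0x86): reg=0x57
After byte 3 (0x4A): reg=0x53
After byte 4 (0xB5): reg=0xBC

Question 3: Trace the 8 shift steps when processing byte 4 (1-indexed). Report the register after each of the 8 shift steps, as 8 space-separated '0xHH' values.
After byte 1 (0x4B): reg=0xF6
After byte 2 (0x86): reg=0x57
After byte 3 (0x4A): reg=0x53
Register before byte 4: 0x53
After XOR with byte 0xB5: 0xE6

Answer: 0xCB 0x91 0x25 0x4A 0x94 0x2F 0x5E 0xBC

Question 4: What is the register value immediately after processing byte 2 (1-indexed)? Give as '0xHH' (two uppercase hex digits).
Answer: 0x57

Derivation:
After byte 1 (0x4B): reg=0xF6
After byte 2 (0x86): reg=0x57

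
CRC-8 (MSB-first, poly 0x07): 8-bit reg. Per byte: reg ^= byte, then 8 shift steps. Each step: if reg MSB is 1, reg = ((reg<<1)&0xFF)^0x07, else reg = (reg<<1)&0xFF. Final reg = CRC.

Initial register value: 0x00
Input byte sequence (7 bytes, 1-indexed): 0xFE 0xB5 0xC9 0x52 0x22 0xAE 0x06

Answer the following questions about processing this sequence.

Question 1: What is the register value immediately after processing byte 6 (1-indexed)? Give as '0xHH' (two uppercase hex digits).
After byte 1 (0xFE): reg=0xF4
After byte 2 (0xB5): reg=0xC0
After byte 3 (0xC9): reg=0x3F
After byte 4 (0x52): reg=0x04
After byte 5 (0x22): reg=0xF2
After byte 6 (0xAE): reg=0x93

Answer: 0x93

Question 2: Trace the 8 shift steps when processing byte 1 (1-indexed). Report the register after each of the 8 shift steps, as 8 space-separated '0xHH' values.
Register before byte 1: 0x00
After XOR with byte 0xFE: 0xFE

Answer: 0xFB 0xF1 0xE5 0xCD 0x9D 0x3D 0x7A 0xF4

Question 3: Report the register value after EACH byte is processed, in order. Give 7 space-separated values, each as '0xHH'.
0xF4 0xC0 0x3F 0x04 0xF2 0x93 0xE2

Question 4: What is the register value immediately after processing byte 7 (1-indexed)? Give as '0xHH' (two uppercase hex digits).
Answer: 0xE2

Derivation:
After byte 1 (0xFE): reg=0xF4
After byte 2 (0xB5): reg=0xC0
After byte 3 (0xC9): reg=0x3F
After byte 4 (0x52): reg=0x04
After byte 5 (0x22): reg=0xF2
After byte 6 (0xAE): reg=0x93
After byte 7 (0x06): reg=0xE2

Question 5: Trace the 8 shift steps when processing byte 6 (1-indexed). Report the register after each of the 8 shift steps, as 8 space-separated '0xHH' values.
Answer: 0xB8 0x77 0xEE 0xDB 0xB1 0x65 0xCA 0x93

Derivation:
After byte 1 (0xFE): reg=0xF4
After byte 2 (0xB5): reg=0xC0
After byte 3 (0xC9): reg=0x3F
After byte 4 (0x52): reg=0x04
After byte 5 (0x22): reg=0xF2
Register before byte 6: 0xF2
After XOR with byte 0xAE: 0x5C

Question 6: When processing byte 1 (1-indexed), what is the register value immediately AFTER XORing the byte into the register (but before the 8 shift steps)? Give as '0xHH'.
Register before byte 1: 0x00
Byte 1: 0xFE
0x00 XOR 0xFE = 0xFE

Answer: 0xFE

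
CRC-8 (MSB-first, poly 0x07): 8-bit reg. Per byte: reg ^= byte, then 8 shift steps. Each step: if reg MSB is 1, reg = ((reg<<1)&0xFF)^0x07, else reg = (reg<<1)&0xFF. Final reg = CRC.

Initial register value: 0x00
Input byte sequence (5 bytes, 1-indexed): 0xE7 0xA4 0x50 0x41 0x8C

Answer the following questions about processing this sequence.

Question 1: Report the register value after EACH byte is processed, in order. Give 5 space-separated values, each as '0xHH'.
0xBB 0x5D 0x23 0x29 0x72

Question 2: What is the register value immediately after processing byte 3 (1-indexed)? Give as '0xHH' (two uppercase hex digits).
After byte 1 (0xE7): reg=0xBB
After byte 2 (0xA4): reg=0x5D
After byte 3 (0x50): reg=0x23

Answer: 0x23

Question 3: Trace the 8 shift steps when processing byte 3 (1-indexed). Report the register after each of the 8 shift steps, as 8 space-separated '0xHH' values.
After byte 1 (0xE7): reg=0xBB
After byte 2 (0xA4): reg=0x5D
Register before byte 3: 0x5D
After XOR with byte 0x50: 0x0D

Answer: 0x1A 0x34 0x68 0xD0 0xA7 0x49 0x92 0x23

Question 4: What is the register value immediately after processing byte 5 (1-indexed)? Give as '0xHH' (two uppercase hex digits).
Answer: 0x72

Derivation:
After byte 1 (0xE7): reg=0xBB
After byte 2 (0xA4): reg=0x5D
After byte 3 (0x50): reg=0x23
After byte 4 (0x41): reg=0x29
After byte 5 (0x8C): reg=0x72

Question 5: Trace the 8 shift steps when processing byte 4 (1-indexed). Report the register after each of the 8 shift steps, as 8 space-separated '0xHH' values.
After byte 1 (0xE7): reg=0xBB
After byte 2 (0xA4): reg=0x5D
After byte 3 (0x50): reg=0x23
Register before byte 4: 0x23
After XOR with byte 0x41: 0x62

Answer: 0xC4 0x8F 0x19 0x32 0x64 0xC8 0x97 0x29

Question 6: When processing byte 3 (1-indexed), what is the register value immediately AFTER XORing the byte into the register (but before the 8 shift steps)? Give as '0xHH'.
Register before byte 3: 0x5D
Byte 3: 0x50
0x5D XOR 0x50 = 0x0D

Answer: 0x0D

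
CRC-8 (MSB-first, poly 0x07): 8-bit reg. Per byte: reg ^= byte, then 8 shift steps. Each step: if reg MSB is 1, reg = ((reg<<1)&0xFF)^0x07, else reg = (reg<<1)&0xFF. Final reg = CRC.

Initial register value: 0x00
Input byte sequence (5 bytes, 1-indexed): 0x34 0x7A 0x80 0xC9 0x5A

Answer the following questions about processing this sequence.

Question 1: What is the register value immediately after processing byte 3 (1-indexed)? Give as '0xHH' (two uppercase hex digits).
After byte 1 (0x34): reg=0x8C
After byte 2 (0x7A): reg=0xCC
After byte 3 (0x80): reg=0xE3

Answer: 0xE3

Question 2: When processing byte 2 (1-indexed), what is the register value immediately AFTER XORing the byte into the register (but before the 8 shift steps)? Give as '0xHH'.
Register before byte 2: 0x8C
Byte 2: 0x7A
0x8C XOR 0x7A = 0xF6

Answer: 0xF6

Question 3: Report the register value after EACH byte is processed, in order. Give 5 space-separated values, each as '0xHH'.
0x8C 0xCC 0xE3 0xD6 0xAD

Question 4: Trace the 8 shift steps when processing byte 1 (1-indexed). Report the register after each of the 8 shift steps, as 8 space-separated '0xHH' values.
Register before byte 1: 0x00
After XOR with byte 0x34: 0x34

Answer: 0x68 0xD0 0xA7 0x49 0x92 0x23 0x46 0x8C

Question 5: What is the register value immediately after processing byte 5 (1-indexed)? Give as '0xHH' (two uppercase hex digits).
After byte 1 (0x34): reg=0x8C
After byte 2 (0x7A): reg=0xCC
After byte 3 (0x80): reg=0xE3
After byte 4 (0xC9): reg=0xD6
After byte 5 (0x5A): reg=0xAD

Answer: 0xAD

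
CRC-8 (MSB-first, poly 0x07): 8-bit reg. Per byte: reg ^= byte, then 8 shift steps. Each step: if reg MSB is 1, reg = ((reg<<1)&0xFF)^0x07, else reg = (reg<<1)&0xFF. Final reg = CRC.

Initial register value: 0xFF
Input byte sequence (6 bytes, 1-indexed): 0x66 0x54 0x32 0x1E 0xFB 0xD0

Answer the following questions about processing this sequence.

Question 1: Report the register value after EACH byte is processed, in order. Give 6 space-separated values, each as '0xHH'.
0xC6 0xF7 0x55 0xF6 0x23 0xD7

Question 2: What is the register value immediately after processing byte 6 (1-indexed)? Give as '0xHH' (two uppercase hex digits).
Answer: 0xD7

Derivation:
After byte 1 (0x66): reg=0xC6
After byte 2 (0x54): reg=0xF7
After byte 3 (0x32): reg=0x55
After byte 4 (0x1E): reg=0xF6
After byte 5 (0xFB): reg=0x23
After byte 6 (0xD0): reg=0xD7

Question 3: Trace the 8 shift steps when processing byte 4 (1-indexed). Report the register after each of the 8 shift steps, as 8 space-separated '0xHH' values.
After byte 1 (0x66): reg=0xC6
After byte 2 (0x54): reg=0xF7
After byte 3 (0x32): reg=0x55
Register before byte 4: 0x55
After XOR with byte 0x1E: 0x4B

Answer: 0x96 0x2B 0x56 0xAC 0x5F 0xBE 0x7B 0xF6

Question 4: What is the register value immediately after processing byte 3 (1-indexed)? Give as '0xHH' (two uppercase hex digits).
Answer: 0x55

Derivation:
After byte 1 (0x66): reg=0xC6
After byte 2 (0x54): reg=0xF7
After byte 3 (0x32): reg=0x55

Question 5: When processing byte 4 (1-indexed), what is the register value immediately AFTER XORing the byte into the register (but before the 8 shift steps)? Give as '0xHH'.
Answer: 0x4B

Derivation:
Register before byte 4: 0x55
Byte 4: 0x1E
0x55 XOR 0x1E = 0x4B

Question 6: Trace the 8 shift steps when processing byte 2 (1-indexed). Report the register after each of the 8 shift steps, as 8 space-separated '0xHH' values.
Answer: 0x23 0x46 0x8C 0x1F 0x3E 0x7C 0xF8 0xF7

Derivation:
After byte 1 (0x66): reg=0xC6
Register before byte 2: 0xC6
After XOR with byte 0x54: 0x92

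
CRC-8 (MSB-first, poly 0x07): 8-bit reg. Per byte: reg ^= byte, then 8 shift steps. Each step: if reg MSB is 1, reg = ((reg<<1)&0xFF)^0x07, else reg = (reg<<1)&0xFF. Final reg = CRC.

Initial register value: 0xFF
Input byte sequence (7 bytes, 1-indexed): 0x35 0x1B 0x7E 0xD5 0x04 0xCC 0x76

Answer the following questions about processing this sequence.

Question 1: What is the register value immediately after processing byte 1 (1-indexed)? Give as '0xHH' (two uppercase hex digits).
Answer: 0x78

Derivation:
After byte 1 (0x35): reg=0x78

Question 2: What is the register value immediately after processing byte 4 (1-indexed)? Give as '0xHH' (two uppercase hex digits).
Answer: 0x29

Derivation:
After byte 1 (0x35): reg=0x78
After byte 2 (0x1B): reg=0x2E
After byte 3 (0x7E): reg=0xB7
After byte 4 (0xD5): reg=0x29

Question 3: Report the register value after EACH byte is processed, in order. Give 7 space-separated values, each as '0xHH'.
0x78 0x2E 0xB7 0x29 0xC3 0x2D 0x86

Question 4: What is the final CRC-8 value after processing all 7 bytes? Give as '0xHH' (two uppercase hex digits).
Answer: 0x86

Derivation:
After byte 1 (0x35): reg=0x78
After byte 2 (0x1B): reg=0x2E
After byte 3 (0x7E): reg=0xB7
After byte 4 (0xD5): reg=0x29
After byte 5 (0x04): reg=0xC3
After byte 6 (0xCC): reg=0x2D
After byte 7 (0x76): reg=0x86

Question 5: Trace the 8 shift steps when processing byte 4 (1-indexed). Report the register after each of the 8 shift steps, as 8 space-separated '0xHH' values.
Answer: 0xC4 0x8F 0x19 0x32 0x64 0xC8 0x97 0x29

Derivation:
After byte 1 (0x35): reg=0x78
After byte 2 (0x1B): reg=0x2E
After byte 3 (0x7E): reg=0xB7
Register before byte 4: 0xB7
After XOR with byte 0xD5: 0x62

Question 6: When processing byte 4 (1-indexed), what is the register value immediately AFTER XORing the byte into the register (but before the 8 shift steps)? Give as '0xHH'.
Register before byte 4: 0xB7
Byte 4: 0xD5
0xB7 XOR 0xD5 = 0x62

Answer: 0x62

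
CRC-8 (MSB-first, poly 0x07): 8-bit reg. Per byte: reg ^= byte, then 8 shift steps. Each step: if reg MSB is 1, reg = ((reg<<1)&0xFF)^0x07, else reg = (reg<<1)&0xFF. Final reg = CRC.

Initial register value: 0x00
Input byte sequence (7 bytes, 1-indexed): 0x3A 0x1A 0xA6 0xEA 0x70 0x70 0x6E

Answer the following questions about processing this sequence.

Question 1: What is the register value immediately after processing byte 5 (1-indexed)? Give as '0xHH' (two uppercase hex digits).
After byte 1 (0x3A): reg=0xA6
After byte 2 (0x1A): reg=0x3D
After byte 3 (0xA6): reg=0xC8
After byte 4 (0xEA): reg=0xEE
After byte 5 (0x70): reg=0xD3

Answer: 0xD3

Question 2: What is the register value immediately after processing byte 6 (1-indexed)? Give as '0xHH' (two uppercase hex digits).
Answer: 0x60

Derivation:
After byte 1 (0x3A): reg=0xA6
After byte 2 (0x1A): reg=0x3D
After byte 3 (0xA6): reg=0xC8
After byte 4 (0xEA): reg=0xEE
After byte 5 (0x70): reg=0xD3
After byte 6 (0x70): reg=0x60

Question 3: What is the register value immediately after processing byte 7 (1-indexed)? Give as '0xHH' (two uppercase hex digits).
Answer: 0x2A

Derivation:
After byte 1 (0x3A): reg=0xA6
After byte 2 (0x1A): reg=0x3D
After byte 3 (0xA6): reg=0xC8
After byte 4 (0xEA): reg=0xEE
After byte 5 (0x70): reg=0xD3
After byte 6 (0x70): reg=0x60
After byte 7 (0x6E): reg=0x2A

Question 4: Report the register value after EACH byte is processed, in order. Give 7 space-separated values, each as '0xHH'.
0xA6 0x3D 0xC8 0xEE 0xD3 0x60 0x2A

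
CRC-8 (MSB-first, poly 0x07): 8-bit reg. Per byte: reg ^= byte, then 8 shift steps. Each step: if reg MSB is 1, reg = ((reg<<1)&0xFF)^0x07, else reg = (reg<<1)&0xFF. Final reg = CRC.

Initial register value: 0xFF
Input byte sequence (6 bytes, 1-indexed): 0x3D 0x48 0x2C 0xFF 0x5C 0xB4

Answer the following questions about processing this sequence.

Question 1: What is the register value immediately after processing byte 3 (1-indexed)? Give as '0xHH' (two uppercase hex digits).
Answer: 0x6C

Derivation:
After byte 1 (0x3D): reg=0x40
After byte 2 (0x48): reg=0x38
After byte 3 (0x2C): reg=0x6C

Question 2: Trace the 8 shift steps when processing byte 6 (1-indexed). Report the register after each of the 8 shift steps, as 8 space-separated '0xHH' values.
After byte 1 (0x3D): reg=0x40
After byte 2 (0x48): reg=0x38
After byte 3 (0x2C): reg=0x6C
After byte 4 (0xFF): reg=0xF0
After byte 5 (0x5C): reg=0x4D
Register before byte 6: 0x4D
After XOR with byte 0xB4: 0xF9

Answer: 0xF5 0xED 0xDD 0xBD 0x7D 0xFA 0xF3 0xE1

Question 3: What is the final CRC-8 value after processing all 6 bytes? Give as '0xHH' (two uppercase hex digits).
After byte 1 (0x3D): reg=0x40
After byte 2 (0x48): reg=0x38
After byte 3 (0x2C): reg=0x6C
After byte 4 (0xFF): reg=0xF0
After byte 5 (0x5C): reg=0x4D
After byte 6 (0xB4): reg=0xE1

Answer: 0xE1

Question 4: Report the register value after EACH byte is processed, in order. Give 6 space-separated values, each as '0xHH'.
0x40 0x38 0x6C 0xF0 0x4D 0xE1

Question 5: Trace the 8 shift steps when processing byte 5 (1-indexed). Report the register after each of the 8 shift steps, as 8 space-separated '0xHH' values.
Answer: 0x5F 0xBE 0x7B 0xF6 0xEB 0xD1 0xA5 0x4D

Derivation:
After byte 1 (0x3D): reg=0x40
After byte 2 (0x48): reg=0x38
After byte 3 (0x2C): reg=0x6C
After byte 4 (0xFF): reg=0xF0
Register before byte 5: 0xF0
After XOR with byte 0x5C: 0xAC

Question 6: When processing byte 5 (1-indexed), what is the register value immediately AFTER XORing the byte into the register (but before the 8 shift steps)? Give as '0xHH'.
Answer: 0xAC

Derivation:
Register before byte 5: 0xF0
Byte 5: 0x5C
0xF0 XOR 0x5C = 0xAC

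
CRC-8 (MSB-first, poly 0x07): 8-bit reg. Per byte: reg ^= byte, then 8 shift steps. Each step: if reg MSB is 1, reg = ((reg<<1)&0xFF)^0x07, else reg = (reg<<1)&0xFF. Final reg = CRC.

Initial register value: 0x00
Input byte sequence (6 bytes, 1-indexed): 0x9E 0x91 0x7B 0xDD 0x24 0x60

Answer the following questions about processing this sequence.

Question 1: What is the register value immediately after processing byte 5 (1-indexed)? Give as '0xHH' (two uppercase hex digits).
Answer: 0x93

Derivation:
After byte 1 (0x9E): reg=0xD3
After byte 2 (0x91): reg=0xC9
After byte 3 (0x7B): reg=0x17
After byte 4 (0xDD): reg=0x78
After byte 5 (0x24): reg=0x93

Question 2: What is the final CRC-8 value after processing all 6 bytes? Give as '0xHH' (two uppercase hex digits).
After byte 1 (0x9E): reg=0xD3
After byte 2 (0x91): reg=0xC9
After byte 3 (0x7B): reg=0x17
After byte 4 (0xDD): reg=0x78
After byte 5 (0x24): reg=0x93
After byte 6 (0x60): reg=0xD7

Answer: 0xD7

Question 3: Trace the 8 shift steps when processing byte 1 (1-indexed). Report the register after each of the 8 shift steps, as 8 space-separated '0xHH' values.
Register before byte 1: 0x00
After XOR with byte 0x9E: 0x9E

Answer: 0x3B 0x76 0xEC 0xDF 0xB9 0x75 0xEA 0xD3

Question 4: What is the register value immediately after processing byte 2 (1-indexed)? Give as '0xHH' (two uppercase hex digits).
Answer: 0xC9

Derivation:
After byte 1 (0x9E): reg=0xD3
After byte 2 (0x91): reg=0xC9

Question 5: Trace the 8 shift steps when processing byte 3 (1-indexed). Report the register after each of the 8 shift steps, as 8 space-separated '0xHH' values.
After byte 1 (0x9E): reg=0xD3
After byte 2 (0x91): reg=0xC9
Register before byte 3: 0xC9
After XOR with byte 0x7B: 0xB2

Answer: 0x63 0xC6 0x8B 0x11 0x22 0x44 0x88 0x17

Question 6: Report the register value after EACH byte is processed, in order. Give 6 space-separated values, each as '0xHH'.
0xD3 0xC9 0x17 0x78 0x93 0xD7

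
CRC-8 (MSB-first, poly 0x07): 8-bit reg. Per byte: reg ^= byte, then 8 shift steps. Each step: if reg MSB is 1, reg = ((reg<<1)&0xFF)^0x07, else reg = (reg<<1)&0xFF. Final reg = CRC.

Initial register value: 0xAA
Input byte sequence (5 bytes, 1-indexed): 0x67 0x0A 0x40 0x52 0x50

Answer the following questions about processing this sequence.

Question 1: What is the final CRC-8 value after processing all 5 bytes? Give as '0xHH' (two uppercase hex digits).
After byte 1 (0x67): reg=0x6D
After byte 2 (0x0A): reg=0x32
After byte 3 (0x40): reg=0x59
After byte 4 (0x52): reg=0x31
After byte 5 (0x50): reg=0x20

Answer: 0x20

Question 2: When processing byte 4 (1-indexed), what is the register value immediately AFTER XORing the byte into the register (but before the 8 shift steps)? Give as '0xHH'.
Answer: 0x0B

Derivation:
Register before byte 4: 0x59
Byte 4: 0x52
0x59 XOR 0x52 = 0x0B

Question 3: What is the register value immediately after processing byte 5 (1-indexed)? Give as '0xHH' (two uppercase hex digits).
Answer: 0x20

Derivation:
After byte 1 (0x67): reg=0x6D
After byte 2 (0x0A): reg=0x32
After byte 3 (0x40): reg=0x59
After byte 4 (0x52): reg=0x31
After byte 5 (0x50): reg=0x20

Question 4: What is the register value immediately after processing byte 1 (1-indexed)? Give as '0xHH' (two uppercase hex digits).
After byte 1 (0x67): reg=0x6D

Answer: 0x6D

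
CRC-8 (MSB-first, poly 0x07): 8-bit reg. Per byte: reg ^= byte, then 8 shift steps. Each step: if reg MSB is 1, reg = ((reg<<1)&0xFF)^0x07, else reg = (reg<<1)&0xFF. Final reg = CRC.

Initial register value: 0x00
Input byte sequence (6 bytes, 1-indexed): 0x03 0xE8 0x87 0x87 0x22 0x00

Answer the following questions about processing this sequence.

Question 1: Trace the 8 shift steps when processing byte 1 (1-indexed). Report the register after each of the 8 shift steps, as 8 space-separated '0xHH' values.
Register before byte 1: 0x00
After XOR with byte 0x03: 0x03

Answer: 0x06 0x0C 0x18 0x30 0x60 0xC0 0x87 0x09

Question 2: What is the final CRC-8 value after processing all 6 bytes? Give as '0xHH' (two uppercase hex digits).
Answer: 0x93

Derivation:
After byte 1 (0x03): reg=0x09
After byte 2 (0xE8): reg=0xA9
After byte 3 (0x87): reg=0xCA
After byte 4 (0x87): reg=0xE4
After byte 5 (0x22): reg=0x5C
After byte 6 (0x00): reg=0x93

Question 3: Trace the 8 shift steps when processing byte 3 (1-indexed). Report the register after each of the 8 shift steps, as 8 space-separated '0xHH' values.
Answer: 0x5C 0xB8 0x77 0xEE 0xDB 0xB1 0x65 0xCA

Derivation:
After byte 1 (0x03): reg=0x09
After byte 2 (0xE8): reg=0xA9
Register before byte 3: 0xA9
After XOR with byte 0x87: 0x2E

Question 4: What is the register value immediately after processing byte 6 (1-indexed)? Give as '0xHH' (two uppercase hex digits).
After byte 1 (0x03): reg=0x09
After byte 2 (0xE8): reg=0xA9
After byte 3 (0x87): reg=0xCA
After byte 4 (0x87): reg=0xE4
After byte 5 (0x22): reg=0x5C
After byte 6 (0x00): reg=0x93

Answer: 0x93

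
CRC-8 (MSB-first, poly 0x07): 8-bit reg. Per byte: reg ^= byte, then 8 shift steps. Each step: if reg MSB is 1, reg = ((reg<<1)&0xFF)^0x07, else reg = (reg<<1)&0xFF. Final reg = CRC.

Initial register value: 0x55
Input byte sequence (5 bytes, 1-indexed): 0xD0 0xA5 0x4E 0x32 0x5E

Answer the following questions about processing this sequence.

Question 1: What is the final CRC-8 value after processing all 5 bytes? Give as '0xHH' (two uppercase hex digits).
After byte 1 (0xD0): reg=0x92
After byte 2 (0xA5): reg=0x85
After byte 3 (0x4E): reg=0x7F
After byte 4 (0x32): reg=0xE4
After byte 5 (0x5E): reg=0x2F

Answer: 0x2F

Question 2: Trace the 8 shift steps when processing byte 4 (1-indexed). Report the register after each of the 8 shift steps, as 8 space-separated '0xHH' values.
Answer: 0x9A 0x33 0x66 0xCC 0x9F 0x39 0x72 0xE4

Derivation:
After byte 1 (0xD0): reg=0x92
After byte 2 (0xA5): reg=0x85
After byte 3 (0x4E): reg=0x7F
Register before byte 4: 0x7F
After XOR with byte 0x32: 0x4D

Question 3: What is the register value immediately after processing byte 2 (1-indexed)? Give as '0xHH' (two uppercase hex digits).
After byte 1 (0xD0): reg=0x92
After byte 2 (0xA5): reg=0x85

Answer: 0x85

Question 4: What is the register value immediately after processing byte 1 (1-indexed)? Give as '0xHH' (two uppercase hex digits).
After byte 1 (0xD0): reg=0x92

Answer: 0x92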